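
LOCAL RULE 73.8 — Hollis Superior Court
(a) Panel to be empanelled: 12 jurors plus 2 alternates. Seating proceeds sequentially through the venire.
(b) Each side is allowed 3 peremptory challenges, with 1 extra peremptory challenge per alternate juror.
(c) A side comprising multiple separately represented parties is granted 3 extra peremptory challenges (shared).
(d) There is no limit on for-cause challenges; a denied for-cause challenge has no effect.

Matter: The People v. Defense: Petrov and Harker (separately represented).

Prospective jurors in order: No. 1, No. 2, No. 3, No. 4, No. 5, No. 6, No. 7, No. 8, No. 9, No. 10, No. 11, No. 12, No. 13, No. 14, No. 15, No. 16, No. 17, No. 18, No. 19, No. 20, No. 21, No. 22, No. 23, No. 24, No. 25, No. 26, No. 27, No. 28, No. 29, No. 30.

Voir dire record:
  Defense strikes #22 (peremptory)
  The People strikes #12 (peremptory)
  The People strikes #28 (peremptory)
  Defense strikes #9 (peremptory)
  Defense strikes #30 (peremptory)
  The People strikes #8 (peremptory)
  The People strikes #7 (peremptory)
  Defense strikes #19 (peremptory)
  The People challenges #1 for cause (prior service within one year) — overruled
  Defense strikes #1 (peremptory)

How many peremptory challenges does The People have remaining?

The People allotment: 3 base + 1 × 2 alternates = 5.
The People peremptories used: #12, #28, #8, #7 — 4 (the for-cause on #1 doesn't count).
Remaining: 5 − 4 = 1.

1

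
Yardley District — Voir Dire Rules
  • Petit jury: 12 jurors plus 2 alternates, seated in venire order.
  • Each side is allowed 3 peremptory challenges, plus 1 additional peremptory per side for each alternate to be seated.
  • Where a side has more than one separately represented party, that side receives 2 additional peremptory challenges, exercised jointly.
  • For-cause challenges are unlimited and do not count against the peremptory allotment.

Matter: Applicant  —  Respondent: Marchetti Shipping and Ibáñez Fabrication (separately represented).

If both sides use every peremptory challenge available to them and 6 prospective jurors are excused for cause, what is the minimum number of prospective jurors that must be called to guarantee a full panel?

Seats to fill: 12 + 2 alternates = 14.
Peremptories — Applicant: 3 + 1×2 = 5; Respondent: 3 + 1×2 + 2 = 7; total 12.
For-cause removals: 6.
Minimum venire: 14 + 12 + 6 = 32.

32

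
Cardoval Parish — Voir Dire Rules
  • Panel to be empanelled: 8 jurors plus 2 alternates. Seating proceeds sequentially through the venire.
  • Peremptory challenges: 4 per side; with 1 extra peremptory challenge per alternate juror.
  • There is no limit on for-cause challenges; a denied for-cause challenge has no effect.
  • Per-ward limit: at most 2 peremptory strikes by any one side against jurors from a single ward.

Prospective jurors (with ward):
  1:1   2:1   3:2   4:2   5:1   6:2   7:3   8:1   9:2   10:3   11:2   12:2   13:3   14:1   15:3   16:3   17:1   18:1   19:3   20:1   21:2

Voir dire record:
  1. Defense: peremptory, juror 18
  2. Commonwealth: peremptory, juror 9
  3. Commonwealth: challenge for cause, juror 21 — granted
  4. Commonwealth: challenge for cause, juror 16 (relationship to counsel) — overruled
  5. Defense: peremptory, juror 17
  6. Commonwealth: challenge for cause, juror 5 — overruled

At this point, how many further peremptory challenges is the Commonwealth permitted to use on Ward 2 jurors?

Commonwealth peremptories so far: #9 — 1 of 6 used, 5 left overall.
Against Ward 2: #9 — 1 used; per-ward cap 2 leaves 1.
Binding limit: min(5, 1) = 1.

1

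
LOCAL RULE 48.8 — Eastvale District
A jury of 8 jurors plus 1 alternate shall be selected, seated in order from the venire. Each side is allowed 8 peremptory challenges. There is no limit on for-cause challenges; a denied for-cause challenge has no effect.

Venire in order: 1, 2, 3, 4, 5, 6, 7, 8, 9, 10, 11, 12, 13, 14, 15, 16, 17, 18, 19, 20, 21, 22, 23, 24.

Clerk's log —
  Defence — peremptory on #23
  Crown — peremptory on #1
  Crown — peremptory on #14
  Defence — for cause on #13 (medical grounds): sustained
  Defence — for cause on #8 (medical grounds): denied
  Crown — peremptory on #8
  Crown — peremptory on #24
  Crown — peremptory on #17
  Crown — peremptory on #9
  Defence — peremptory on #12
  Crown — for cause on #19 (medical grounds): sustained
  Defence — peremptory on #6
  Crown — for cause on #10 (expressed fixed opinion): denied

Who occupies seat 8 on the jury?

Removed: #1, #6, #8, #9, #12, #13, #14, #17, #19, #23, #24. (#10 stays — for-cause denied.)
Filling seats in venire order through position 8: #2, #3, #4, #5, #7, #10, #11, #15.
So seat 8 is #15.

15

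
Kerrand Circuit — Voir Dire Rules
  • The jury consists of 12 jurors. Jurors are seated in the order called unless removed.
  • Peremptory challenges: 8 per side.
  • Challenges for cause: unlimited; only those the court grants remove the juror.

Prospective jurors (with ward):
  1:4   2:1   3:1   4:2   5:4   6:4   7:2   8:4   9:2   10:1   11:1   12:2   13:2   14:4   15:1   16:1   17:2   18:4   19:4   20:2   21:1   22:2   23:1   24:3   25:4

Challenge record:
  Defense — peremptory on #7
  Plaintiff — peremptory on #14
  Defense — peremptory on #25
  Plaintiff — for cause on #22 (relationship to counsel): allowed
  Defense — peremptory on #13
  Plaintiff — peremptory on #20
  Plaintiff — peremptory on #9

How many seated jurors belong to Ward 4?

4

Removed: #7, #9, #13, #14, #20, #22, #25.
Seated jurors 1–12: #1, #2, #3, #4, #5, #6, #8, #10, #11, #12, #15, #16.
Of those, in Ward 4: #1, #5, #6, #8 → 4.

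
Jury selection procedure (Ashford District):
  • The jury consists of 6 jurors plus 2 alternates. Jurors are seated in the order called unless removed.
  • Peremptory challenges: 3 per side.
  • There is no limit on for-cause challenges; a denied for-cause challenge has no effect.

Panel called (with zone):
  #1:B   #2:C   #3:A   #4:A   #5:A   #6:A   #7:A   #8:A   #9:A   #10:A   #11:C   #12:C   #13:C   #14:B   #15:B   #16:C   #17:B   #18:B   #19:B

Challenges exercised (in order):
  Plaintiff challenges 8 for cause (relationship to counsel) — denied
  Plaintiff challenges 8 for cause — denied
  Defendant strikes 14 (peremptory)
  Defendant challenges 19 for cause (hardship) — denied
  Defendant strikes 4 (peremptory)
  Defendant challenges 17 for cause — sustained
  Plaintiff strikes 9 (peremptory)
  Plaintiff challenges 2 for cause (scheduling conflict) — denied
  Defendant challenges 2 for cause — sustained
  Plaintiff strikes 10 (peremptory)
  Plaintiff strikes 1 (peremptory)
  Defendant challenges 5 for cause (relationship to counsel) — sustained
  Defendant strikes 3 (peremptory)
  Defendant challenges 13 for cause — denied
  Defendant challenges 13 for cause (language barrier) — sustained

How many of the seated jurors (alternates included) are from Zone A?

3

Removed: #1, #2, #3, #4, #5, #9, #10, #13, #14, #17.
Seated (8 incl. alternates): #6, #7, #8, #11, #12, #15, #16, #18.
Of those, in Zone A: #6, #7, #8 → 3.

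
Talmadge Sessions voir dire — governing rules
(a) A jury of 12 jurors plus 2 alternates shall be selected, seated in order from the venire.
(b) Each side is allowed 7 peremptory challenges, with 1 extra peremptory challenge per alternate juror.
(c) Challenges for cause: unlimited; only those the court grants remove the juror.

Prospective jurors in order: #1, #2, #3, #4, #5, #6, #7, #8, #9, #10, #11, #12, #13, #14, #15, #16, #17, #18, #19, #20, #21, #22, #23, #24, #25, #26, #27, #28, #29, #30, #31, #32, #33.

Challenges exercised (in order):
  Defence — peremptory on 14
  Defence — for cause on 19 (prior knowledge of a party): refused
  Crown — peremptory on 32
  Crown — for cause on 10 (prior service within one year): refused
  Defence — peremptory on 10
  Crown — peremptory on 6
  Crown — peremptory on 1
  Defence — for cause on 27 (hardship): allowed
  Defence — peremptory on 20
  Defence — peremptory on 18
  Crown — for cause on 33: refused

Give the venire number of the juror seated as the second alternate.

Removed: #1, #6, #10, #14, #18, #20, #27, #32. (#19, #33 stay — for-cause denied.)
Seating in order: seats 1–12 → #2, #3, #4, #5, #7, #8, #9, #11, #12, #13, #15, #16; alternates → #17, #19.
So alternate 2 is #19.

19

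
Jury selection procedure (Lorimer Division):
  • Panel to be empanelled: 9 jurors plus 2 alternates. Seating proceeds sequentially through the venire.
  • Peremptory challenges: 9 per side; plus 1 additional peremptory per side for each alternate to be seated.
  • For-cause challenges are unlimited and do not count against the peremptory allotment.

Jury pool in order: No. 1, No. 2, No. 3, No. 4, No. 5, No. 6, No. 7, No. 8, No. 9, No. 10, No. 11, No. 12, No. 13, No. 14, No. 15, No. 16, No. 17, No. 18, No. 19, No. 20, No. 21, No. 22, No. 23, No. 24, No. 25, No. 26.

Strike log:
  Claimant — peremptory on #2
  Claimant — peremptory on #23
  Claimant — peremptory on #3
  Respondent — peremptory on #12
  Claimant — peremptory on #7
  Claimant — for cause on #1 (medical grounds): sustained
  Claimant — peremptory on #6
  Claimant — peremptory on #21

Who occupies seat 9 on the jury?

15

Removed: #1, #2, #3, #6, #7, #12, #21, #23.
Seating in order: seats 1–9 → #4, #5, #8, #9, #10, #11, #13, #14, #15; alternates → #16, #17.
So seat 9 is #15.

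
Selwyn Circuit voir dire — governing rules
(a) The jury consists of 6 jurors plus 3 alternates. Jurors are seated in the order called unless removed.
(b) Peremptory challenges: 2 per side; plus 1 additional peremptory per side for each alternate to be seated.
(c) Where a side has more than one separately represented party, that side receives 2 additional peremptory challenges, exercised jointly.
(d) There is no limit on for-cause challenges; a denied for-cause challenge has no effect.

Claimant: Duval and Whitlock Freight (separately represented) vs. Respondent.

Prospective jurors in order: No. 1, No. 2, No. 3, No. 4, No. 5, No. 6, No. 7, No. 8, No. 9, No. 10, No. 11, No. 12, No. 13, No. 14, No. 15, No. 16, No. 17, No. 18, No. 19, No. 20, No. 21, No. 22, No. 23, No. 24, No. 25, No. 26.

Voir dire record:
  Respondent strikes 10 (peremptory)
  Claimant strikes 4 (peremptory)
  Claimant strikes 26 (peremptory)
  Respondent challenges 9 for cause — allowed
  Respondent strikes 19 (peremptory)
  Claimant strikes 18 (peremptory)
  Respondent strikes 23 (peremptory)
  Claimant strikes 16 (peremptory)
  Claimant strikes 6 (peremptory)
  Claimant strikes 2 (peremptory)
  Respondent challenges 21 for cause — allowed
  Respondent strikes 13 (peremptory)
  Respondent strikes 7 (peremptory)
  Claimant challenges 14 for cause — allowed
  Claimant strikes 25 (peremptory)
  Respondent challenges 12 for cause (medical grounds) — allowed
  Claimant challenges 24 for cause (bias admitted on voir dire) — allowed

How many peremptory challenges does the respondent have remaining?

Respondent allotment: 2 base + 1 × 3 alternates = 5.
Respondent peremptories used: #10, #19, #23, #13, #7 — 5 (for-cause on #9, #21, #12 don't count).
Remaining: 5 − 5 = 0.

0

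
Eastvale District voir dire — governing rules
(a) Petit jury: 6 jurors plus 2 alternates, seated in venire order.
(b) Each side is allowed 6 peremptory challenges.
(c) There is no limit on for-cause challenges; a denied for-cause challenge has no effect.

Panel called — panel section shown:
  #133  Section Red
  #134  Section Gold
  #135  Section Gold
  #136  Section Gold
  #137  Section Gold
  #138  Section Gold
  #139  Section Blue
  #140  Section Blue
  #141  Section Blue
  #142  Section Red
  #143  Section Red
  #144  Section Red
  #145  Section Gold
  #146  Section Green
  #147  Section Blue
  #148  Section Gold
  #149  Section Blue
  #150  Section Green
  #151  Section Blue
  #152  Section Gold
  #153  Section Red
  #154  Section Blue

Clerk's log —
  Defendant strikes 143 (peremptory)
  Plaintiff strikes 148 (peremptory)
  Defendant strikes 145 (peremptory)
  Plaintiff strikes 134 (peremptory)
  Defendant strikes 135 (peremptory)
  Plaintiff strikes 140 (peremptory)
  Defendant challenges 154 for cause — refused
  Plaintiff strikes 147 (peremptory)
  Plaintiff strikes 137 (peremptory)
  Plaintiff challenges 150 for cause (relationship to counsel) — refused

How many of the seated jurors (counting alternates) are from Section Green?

1

Removed: #134, #135, #137, #140, #143, #145, #147, #148.
Seated (8 incl. alternates): #133, #136, #138, #139, #141, #142, #144, #146.
Of those, in Section Green: #146 → 1.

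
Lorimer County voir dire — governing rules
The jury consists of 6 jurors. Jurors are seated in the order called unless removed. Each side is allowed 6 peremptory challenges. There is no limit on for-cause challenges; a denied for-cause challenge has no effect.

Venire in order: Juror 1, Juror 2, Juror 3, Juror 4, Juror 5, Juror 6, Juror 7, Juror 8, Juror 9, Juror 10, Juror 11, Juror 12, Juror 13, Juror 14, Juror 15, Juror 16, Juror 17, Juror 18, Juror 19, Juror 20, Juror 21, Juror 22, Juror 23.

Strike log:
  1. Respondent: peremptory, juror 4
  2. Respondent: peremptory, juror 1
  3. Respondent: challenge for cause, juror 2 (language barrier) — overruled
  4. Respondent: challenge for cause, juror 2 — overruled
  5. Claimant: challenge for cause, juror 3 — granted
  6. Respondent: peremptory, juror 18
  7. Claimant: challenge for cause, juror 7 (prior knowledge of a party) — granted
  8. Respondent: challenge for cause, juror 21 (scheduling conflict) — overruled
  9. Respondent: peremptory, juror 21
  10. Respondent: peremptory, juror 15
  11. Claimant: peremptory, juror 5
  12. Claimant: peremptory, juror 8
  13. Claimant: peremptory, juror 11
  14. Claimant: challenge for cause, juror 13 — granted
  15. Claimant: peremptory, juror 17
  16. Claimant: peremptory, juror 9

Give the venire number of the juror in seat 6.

Removed: #1, #3, #4, #5, #7, #8, #9, #11, #13, #15, #17, #18, #21. (#2 stays — for-cause denied.)
Seating in order: seats 1–6 → #2, #6, #10, #12, #14, #16.
So seat 6 is #16.

16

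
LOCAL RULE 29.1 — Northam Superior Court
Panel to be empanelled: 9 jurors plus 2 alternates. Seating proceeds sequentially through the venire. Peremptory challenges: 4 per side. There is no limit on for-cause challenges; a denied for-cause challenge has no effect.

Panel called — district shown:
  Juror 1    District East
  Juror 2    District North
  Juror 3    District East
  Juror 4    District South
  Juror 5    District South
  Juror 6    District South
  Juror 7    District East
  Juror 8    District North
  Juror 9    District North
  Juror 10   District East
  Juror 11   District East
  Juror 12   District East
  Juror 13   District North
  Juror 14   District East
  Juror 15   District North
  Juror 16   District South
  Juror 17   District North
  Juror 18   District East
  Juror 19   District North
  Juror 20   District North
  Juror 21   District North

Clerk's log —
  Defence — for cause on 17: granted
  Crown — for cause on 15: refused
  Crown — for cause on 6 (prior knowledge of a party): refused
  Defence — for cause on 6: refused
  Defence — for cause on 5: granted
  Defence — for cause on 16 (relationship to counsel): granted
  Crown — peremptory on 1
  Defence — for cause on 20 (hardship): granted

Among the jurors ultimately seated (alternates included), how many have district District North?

Removed: #1, #5, #16, #17, #20.
Seated (11 incl. alternates): #2, #3, #4, #6, #7, #8, #9, #10, #11, #12, #13.
Of those, in District North: #2, #8, #9, #13 → 4.

4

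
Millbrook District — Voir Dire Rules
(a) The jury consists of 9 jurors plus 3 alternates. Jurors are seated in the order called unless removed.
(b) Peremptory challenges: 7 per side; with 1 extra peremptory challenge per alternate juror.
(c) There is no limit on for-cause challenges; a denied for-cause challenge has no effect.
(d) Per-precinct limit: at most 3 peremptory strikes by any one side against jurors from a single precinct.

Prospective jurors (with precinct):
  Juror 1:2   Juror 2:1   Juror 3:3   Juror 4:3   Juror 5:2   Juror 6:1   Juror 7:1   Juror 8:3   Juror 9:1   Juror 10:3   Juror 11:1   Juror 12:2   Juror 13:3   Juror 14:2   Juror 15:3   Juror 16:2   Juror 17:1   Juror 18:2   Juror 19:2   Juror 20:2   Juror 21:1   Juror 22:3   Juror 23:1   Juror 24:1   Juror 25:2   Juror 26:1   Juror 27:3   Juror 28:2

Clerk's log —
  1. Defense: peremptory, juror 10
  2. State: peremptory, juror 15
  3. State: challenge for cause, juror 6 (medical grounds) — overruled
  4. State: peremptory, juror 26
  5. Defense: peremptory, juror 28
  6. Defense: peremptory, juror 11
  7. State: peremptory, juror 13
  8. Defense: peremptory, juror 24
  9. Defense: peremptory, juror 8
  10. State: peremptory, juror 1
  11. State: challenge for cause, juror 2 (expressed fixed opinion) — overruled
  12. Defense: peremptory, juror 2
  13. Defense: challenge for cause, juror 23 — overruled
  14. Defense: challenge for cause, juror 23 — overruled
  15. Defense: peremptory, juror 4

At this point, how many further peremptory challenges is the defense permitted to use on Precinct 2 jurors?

Defense peremptories so far: #10, #28, #11, #24, #8, #2, #4 — 7 of 10 used, 3 left overall.
Against Precinct 2: #28 — 1 used; per-precinct cap 3 leaves 2.
Binding limit: min(3, 2) = 2.

2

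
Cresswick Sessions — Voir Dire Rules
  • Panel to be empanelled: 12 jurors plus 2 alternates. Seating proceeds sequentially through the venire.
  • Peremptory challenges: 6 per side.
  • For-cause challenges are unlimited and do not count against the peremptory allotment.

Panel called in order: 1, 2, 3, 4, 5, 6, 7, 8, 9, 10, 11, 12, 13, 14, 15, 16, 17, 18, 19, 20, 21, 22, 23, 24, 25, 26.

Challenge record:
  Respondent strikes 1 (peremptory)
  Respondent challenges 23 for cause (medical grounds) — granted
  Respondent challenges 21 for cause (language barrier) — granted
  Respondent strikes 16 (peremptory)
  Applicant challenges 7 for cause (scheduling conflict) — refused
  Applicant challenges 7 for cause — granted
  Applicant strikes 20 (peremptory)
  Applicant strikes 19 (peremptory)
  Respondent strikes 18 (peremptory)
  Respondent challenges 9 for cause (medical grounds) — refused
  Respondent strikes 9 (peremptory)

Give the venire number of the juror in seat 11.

14

Removed: #1, #7, #9, #16, #18, #19, #20, #21, #23.
Filling seats in venire order through position 11: #2, #3, #4, #5, #6, #8, #10, #11, #12, #13, #14.
So seat 11 is #14.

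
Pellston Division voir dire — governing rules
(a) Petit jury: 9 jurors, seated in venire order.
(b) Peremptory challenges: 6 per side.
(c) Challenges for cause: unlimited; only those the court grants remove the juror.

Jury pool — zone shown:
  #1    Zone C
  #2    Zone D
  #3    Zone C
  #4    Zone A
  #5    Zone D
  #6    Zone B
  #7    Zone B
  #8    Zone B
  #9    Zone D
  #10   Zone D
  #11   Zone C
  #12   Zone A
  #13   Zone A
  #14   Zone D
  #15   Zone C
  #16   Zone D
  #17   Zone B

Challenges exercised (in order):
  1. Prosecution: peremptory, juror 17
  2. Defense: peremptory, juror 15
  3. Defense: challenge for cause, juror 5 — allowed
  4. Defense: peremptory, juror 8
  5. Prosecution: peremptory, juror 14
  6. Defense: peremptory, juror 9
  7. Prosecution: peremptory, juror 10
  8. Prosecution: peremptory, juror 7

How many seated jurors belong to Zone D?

Removed: #5, #7, #8, #9, #10, #14, #15, #17.
Seated jurors 1–9: #1, #2, #3, #4, #6, #11, #12, #13, #16.
Of those, in Zone D: #2, #16 → 2.

2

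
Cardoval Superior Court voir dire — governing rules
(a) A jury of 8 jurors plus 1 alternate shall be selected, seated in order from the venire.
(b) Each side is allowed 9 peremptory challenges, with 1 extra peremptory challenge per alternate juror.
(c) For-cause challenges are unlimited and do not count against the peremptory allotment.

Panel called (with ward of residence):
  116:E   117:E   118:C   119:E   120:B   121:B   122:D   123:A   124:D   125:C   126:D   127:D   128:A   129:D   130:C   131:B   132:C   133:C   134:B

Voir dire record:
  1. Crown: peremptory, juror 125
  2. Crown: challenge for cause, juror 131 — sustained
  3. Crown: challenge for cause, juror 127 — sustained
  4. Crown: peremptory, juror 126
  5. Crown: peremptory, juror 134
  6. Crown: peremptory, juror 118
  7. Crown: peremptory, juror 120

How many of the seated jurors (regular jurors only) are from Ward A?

Removed: #118, #120, #125, #126, #127, #131, #134.
Seated jurors 1–8: #116, #117, #119, #121, #122, #123, #124, #128 (alternates #129 not counted).
Of those, in Ward A: #123, #128 → 2.

2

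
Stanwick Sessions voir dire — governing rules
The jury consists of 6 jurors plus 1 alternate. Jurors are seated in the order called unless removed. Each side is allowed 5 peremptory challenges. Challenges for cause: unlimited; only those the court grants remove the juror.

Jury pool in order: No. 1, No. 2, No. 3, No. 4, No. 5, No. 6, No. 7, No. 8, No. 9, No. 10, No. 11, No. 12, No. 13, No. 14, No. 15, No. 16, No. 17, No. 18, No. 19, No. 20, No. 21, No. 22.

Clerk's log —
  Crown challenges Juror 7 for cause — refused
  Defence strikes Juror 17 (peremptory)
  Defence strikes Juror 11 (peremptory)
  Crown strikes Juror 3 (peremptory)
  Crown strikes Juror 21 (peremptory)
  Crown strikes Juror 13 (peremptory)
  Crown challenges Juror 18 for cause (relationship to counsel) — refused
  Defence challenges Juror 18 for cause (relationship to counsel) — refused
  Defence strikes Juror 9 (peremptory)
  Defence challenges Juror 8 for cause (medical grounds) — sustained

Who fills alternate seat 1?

Removed: #3, #8, #9, #11, #13, #17, #21. (#7, #18 stay — for-cause denied.)
Filling seats in venire order through position 7: #1, #2, #4, #5, #6, #7, #10.
So alternate 1 is #10.

10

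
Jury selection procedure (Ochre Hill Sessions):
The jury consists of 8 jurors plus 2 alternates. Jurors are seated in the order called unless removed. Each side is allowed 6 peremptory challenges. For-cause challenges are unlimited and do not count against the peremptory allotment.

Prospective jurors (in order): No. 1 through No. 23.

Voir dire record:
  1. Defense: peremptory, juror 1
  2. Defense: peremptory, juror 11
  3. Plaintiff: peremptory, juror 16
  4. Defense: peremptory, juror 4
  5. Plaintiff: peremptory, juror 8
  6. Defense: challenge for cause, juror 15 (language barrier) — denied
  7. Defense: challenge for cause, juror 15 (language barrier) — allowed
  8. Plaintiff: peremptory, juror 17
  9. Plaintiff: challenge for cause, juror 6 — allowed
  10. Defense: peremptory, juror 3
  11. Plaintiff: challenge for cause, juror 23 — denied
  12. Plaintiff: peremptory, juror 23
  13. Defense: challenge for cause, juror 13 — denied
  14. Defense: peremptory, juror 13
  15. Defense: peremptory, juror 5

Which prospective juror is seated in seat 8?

19

Removed: #1, #3, #4, #5, #6, #8, #11, #13, #15, #16, #17, #23.
Seating in order: seats 1–8 → #2, #7, #9, #10, #12, #14, #18, #19; alternates → #20, #21.
So seat 8 is #19.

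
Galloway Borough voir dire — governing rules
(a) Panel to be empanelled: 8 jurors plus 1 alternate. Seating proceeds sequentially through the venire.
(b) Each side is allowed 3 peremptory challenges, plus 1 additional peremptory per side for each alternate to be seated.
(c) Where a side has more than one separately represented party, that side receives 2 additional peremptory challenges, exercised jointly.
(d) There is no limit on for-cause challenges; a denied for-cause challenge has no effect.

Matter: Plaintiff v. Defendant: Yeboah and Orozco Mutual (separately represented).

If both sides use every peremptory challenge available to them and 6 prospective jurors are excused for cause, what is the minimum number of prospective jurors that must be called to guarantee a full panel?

25

Seats to fill: 8 + 1 alternates = 9.
Peremptories — Plaintiff: 3 + 1×1 = 4; Defendant: 3 + 1×1 + 2 = 6; total 10.
For-cause removals: 6.
Minimum venire: 9 + 10 + 6 = 25.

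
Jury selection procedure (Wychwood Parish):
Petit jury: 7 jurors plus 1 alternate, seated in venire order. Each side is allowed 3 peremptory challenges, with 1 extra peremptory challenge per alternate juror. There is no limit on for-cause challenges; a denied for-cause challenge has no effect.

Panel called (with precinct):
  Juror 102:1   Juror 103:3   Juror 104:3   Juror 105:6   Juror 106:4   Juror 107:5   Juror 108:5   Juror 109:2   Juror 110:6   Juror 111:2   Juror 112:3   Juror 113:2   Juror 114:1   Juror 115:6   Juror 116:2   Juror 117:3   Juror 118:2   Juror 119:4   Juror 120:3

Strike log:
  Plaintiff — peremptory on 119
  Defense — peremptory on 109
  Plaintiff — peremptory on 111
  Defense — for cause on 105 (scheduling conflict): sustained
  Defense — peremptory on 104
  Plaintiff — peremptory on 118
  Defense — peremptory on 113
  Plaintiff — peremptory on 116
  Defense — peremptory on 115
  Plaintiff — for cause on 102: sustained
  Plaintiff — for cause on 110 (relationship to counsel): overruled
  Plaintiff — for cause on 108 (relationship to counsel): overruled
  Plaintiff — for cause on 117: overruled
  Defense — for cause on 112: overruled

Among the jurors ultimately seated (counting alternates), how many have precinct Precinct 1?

1

Removed: #102, #104, #105, #109, #111, #113, #115, #116, #118, #119.
Seated (8 incl. alternates): #103, #106, #107, #108, #110, #112, #114, #117.
Of those, in Precinct 1: #114 → 1.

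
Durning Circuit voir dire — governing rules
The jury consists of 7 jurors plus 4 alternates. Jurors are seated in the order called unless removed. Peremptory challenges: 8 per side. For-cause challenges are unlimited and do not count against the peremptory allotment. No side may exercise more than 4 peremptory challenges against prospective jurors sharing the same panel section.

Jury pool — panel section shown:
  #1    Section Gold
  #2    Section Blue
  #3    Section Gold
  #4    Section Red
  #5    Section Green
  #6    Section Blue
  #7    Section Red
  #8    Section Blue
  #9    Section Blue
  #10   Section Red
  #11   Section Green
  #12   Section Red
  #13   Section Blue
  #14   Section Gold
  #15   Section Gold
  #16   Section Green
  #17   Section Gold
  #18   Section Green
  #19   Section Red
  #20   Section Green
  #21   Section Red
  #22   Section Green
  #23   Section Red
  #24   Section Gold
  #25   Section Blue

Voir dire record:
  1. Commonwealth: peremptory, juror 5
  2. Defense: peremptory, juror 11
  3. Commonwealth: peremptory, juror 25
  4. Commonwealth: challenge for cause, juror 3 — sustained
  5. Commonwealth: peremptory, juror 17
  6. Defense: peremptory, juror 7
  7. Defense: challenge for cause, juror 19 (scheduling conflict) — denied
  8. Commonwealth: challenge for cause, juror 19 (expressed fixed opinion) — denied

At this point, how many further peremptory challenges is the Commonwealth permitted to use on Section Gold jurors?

Commonwealth peremptories so far: #5, #25, #17 — 3 of 8 used, 5 left overall.
Against Section Gold: #17 — 1 used; per-section cap 4 leaves 3.
Binding limit: min(5, 3) = 3.

3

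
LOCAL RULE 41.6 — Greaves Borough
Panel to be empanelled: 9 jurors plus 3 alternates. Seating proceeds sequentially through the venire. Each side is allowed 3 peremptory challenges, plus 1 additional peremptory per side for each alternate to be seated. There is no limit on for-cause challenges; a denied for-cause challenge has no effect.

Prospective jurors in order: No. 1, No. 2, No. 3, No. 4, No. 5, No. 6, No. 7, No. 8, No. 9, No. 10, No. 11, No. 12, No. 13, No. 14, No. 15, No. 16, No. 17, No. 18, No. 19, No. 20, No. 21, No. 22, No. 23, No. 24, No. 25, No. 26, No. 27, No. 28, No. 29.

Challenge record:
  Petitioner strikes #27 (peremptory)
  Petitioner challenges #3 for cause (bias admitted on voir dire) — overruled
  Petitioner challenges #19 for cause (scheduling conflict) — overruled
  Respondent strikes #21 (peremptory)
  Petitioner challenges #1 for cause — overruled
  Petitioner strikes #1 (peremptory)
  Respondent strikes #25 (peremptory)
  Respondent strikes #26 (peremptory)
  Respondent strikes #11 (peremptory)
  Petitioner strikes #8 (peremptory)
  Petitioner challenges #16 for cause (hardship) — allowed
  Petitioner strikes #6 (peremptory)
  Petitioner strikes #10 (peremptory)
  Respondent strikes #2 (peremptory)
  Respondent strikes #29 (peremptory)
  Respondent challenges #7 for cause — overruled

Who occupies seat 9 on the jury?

Removed: #1, #2, #6, #8, #10, #11, #16, #21, #25, #26, #27, #29. (#3, #7, #19 stay — for-cause denied.)
Seating in order: seats 1–9 → #3, #4, #5, #7, #9, #12, #13, #14, #15; alternates → #17, #18, #19.
So seat 9 is #15.

15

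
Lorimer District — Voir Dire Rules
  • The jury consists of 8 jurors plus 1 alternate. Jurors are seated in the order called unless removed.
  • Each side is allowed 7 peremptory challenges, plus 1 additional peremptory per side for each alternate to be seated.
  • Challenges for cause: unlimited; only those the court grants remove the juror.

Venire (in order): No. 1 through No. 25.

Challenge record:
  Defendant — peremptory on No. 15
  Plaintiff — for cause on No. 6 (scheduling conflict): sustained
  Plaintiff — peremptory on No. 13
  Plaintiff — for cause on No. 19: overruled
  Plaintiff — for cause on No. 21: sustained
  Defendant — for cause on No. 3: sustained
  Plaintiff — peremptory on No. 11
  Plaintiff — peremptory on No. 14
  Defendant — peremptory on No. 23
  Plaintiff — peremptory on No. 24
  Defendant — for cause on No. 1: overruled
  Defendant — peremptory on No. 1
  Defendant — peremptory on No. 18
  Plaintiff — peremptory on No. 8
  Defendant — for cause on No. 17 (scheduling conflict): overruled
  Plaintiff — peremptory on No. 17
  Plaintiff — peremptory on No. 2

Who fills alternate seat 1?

20

Removed: #1, #2, #3, #6, #8, #11, #13, #14, #15, #17, #18, #21, #23, #24. (#19 stays — for-cause denied.)
Seating in order: seats 1–8 → #4, #5, #7, #9, #10, #12, #16, #19; alternates → #20.
So alternate 1 is #20.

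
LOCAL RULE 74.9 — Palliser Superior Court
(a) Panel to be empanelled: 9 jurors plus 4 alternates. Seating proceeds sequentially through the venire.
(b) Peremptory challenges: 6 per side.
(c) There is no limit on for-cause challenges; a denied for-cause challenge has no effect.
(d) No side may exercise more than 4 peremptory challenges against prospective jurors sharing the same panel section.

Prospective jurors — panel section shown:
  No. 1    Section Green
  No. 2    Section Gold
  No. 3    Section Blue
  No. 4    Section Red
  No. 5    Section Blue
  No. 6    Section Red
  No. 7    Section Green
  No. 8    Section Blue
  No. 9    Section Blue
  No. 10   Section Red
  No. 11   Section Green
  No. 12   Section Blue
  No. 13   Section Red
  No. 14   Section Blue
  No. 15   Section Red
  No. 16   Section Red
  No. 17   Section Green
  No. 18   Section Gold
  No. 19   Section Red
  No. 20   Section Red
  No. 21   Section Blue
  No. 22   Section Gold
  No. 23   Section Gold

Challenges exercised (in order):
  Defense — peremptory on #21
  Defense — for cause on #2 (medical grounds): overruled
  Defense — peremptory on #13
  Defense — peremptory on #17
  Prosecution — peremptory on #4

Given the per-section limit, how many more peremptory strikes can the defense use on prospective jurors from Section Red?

3

Defense peremptories so far: #21, #13, #17 — 3 of 6 used, 3 left overall.
Against Section Red: #13 — 1 used; per-section cap 4 leaves 3.
Binding limit: min(3, 3) = 3.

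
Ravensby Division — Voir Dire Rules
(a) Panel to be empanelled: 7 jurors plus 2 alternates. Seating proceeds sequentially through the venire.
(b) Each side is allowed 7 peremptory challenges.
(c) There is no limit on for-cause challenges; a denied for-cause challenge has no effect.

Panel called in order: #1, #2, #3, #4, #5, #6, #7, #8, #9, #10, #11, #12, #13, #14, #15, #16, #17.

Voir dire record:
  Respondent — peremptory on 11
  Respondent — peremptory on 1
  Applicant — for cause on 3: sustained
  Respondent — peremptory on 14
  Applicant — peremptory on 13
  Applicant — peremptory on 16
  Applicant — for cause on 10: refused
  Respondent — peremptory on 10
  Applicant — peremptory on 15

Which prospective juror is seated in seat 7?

Removed: #1, #3, #10, #11, #13, #14, #15, #16.
Seating in order: seats 1–7 → #2, #4, #5, #6, #7, #8, #9; alternates → #12, #17.
So seat 7 is #9.

9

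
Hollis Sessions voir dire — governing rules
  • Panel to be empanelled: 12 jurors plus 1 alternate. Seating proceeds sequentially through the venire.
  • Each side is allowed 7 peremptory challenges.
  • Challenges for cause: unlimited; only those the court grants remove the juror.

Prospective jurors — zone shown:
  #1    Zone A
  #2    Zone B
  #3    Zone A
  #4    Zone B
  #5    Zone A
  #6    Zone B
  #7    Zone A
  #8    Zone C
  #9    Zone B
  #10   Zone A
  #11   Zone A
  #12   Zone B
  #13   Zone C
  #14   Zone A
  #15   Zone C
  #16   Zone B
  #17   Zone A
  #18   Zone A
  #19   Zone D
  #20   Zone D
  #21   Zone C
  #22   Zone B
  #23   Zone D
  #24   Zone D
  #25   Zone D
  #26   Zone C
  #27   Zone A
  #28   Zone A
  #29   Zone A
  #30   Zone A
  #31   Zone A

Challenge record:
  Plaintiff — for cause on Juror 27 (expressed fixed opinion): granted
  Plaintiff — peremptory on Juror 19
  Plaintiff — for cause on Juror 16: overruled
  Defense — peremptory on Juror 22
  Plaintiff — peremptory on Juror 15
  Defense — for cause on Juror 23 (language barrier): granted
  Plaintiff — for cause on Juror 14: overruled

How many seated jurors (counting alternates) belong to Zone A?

6

Removed: #15, #19, #22, #23, #27.
Seated (13 incl. alternates): #1, #2, #3, #4, #5, #6, #7, #8, #9, #10, #11, #12, #13.
Of those, in Zone A: #1, #3, #5, #7, #10, #11 → 6.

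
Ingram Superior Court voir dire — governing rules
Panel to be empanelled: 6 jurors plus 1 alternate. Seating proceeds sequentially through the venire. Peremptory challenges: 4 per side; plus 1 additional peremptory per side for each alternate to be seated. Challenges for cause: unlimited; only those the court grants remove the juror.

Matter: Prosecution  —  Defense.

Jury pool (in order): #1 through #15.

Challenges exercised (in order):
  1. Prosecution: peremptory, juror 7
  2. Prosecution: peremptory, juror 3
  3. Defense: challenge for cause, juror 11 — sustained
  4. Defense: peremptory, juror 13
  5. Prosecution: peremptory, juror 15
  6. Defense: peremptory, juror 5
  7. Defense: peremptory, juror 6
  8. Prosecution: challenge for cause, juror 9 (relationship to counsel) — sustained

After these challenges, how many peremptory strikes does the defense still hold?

2

Defense allotment: 4 base + 1 × 1 alternate = 5.
Defense peremptories used: #13, #5, #6 — 3 (the for-cause on #11 doesn't count).
Remaining: 5 − 3 = 2.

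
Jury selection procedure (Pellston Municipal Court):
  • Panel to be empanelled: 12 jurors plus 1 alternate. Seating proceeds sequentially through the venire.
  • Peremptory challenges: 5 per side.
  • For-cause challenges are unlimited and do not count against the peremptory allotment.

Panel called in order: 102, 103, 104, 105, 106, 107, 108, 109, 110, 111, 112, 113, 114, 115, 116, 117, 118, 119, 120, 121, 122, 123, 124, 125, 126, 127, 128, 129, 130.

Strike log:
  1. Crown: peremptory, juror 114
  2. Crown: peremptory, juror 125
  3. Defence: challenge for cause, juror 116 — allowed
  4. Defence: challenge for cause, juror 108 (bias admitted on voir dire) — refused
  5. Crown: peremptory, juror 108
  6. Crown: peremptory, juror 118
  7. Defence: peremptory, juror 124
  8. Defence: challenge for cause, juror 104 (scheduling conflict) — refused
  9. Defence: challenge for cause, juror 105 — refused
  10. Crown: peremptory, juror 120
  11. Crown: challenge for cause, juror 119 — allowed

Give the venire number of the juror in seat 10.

112

Removed: #108, #114, #116, #118, #119, #120, #124, #125. (#104, #105 stay — for-cause denied.)
Filling seats in venire order through position 10: #102, #103, #104, #105, #106, #107, #109, #110, #111, #112.
So seat 10 is #112.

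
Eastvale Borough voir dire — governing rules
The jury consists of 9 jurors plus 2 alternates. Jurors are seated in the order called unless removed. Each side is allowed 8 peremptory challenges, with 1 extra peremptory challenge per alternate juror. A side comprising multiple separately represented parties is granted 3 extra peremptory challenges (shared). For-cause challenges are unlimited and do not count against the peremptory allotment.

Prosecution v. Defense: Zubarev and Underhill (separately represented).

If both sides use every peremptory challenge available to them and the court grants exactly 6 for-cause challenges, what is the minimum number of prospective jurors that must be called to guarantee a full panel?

Seats to fill: 9 + 2 alternates = 11.
Peremptories — Prosecution: 8 + 1×2 = 10; Defense: 8 + 1×2 + 3 = 13; total 23.
For-cause removals: 6.
Minimum venire: 11 + 23 + 6 = 40.

40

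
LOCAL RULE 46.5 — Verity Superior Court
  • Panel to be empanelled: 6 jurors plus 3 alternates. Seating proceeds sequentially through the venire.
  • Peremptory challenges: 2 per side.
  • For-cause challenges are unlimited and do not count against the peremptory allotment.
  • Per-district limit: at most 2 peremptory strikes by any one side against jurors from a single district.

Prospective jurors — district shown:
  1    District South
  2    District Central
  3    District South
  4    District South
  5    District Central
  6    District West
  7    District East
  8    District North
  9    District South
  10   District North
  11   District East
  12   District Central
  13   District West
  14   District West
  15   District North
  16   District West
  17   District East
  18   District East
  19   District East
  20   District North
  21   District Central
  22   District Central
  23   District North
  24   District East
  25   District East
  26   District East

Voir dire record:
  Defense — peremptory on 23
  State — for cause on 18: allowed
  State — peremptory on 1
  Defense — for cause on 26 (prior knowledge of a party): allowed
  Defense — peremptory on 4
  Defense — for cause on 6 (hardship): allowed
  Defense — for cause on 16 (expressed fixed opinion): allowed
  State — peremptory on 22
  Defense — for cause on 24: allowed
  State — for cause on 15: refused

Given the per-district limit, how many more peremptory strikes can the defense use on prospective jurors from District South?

Defense peremptories so far: #23, #4 — 2 of 2 used, 0 left overall.
Against District South: #4 — 1 used; per-district cap 2 leaves 1.
Binding limit: min(0, 1) = 0.

0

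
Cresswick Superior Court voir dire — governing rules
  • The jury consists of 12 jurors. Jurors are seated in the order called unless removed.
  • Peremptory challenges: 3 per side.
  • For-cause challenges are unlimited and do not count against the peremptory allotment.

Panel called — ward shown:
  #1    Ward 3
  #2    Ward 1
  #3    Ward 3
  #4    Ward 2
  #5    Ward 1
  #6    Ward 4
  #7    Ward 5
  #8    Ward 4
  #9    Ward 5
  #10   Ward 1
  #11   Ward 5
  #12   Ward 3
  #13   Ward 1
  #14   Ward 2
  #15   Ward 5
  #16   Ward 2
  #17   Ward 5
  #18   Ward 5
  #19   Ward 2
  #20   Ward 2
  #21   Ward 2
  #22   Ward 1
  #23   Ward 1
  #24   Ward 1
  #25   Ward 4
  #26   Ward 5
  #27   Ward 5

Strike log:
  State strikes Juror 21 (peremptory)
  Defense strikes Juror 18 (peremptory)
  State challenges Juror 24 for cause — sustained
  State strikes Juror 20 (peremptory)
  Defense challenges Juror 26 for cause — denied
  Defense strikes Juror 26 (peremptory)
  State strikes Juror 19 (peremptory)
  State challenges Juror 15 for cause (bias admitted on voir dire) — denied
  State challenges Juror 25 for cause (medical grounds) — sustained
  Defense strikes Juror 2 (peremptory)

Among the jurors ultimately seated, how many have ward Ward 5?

Removed: #2, #18, #19, #20, #21, #24, #25, #26.
Seated jurors 1–12: #1, #3, #4, #5, #6, #7, #8, #9, #10, #11, #12, #13.
Of those, in Ward 5: #7, #9, #11 → 3.

3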